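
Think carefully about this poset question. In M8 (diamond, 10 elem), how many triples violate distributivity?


Distributive law: a ^ (b v c) = (a ^ b) v (a ^ c).
Check all 10^3 = 1000 ordered triples (a,b,c).
  e.g. a=a1, b=a2, c=a3: lhs=a1 != rhs=0
  e.g. a=a1, b=a2, c=a4: lhs=a1 != rhs=0
Total violating triples: 336


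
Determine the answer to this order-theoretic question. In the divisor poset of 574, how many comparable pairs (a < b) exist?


A comparable pair {a,b} has a < b or b < a in the order.
Count unordered pairs where one element is strictly below the other.
Examples: {1,2}, {1,7}, {1,14}, {1,41}, ...
Total comparable pairs: 19


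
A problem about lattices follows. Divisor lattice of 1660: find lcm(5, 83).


In a divisor lattice, join = lcm (least common multiple).
gcd(5,83) = 1
lcm(5,83) = 5*83/gcd = 415/1 = 415


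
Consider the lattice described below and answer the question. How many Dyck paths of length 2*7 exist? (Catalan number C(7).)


C(n) = C(2n, n) / (n+1).
C(14, 7) = 3432
C(7) = 3432 / 8 = 429


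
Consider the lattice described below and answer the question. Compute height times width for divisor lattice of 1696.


Height = length of longest chain minus 1; width = size of largest antichain.
A maximum chain: 1 | 53 | 106 | 212 | 424 | 848 | 1696  (height 6).
A maximum antichain: {2, 53}  (width 2).
Product = 6 * 2 = 12


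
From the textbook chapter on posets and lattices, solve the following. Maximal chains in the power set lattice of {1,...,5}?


A maximal chain goes from the minimum element to a maximal element via cover relations.
Counting all min-to-max paths in the cover graph.
Total maximal chains: 120


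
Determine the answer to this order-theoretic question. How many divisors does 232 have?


Divisors of 232: [1, 2, 4, 8, 29, 58, 116, 232]
Count: 8


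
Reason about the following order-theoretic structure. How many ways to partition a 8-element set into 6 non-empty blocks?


S(n,k) = k*S(n-1,k) + S(n-1,k-1).
S(7,6) = 21, S(7,5) = 140
S(8,6) = 6*21 + 140 = 126 + 140
S(8,6) = 266


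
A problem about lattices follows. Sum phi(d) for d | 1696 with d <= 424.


Divisors of 1696 up to 424: [1, 2, 4, 8, 16, 32, 53, 106, 212, 424]
phi values: [1, 1, 2, 4, 8, 16, 52, 52, 104, 208]
Sum = 448


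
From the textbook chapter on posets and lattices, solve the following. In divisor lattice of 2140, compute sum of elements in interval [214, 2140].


Interval [214,2140] in divisors of 2140: [214, 428, 1070, 2140]
Sum = 3852


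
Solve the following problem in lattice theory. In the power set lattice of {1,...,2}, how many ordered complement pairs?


Complement pair (a,b): a meet b = bottom, a join b = top.
Here: A intersect B = {} and A union B = {1,...,2}.
Pairs found: ({},{1,2}), ({1},{2}), ({2},{1}), ({1,2},{})
Total ordered pairs: 4


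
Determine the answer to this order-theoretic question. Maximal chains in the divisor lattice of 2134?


A maximal chain goes from the minimum element to a maximal element via cover relations.
Counting all min-to-max paths in the cover graph.
Total maximal chains: 6


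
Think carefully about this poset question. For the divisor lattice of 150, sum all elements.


sigma(n) = sum of divisors.
Divisors of 150: [1, 2, 3, 5, 6, 10, 15, 25, 30, 50, 75, 150]
Sum = 372


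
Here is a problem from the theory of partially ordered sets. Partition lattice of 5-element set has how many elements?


B(n) = number of set partitions of an n-element set.
B(n) satisfies the recurrence: B(n+1) = sum_k C(n,k)*B(k).
B(5) = 52


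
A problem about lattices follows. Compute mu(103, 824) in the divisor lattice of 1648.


In a divisor lattice, mu(a,b) = mu(b/a) where mu is the classical Mobius function.
b/a = 824/103 = 8
Prime factorization of 8: primes [2]
8 is not squarefree, so mu(8) = 0


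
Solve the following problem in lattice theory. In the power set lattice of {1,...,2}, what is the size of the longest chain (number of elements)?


A chain is a totally ordered subset; we count the number of elements in a maximum chain.
Compute, for each element x, the size of the longest chain ending at x:
  {}: 1
  {1}: 2
  {2}: 2
  {1,2}: 3
A maximum chain: {} < {1} < {1,2}
Number of elements in the longest chain: 3


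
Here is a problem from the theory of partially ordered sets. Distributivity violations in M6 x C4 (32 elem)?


Distributive law: a ^ (b v c) = (a ^ b) v (a ^ c).
Check all 32^3 = 32768 ordered triples (a,b,c).
  e.g. a=(a1,0), b=(a2,0), c=(a3,0): lhs=(a1,0) != rhs=(0,0)
  e.g. a=(a1,0), b=(a2,0), c=(a3,1): lhs=(a1,0) != rhs=(0,0)
Total violating triples: 7680


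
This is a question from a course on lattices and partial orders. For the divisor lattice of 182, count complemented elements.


An element a is complemented if some b has a meet b = bottom, a join b = top.
a is complemented iff gcd(a, n/a)=1, i.e. a is a unitary divisor of 182.
Complemented elements: 1, 2, 7, 13, 14, 26, ... (2 more)
Count: 8


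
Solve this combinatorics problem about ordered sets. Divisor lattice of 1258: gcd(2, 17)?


Meet=gcd.
gcd(2,17)=1


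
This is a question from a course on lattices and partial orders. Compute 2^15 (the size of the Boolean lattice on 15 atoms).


Power set = 2^n.
2^15 = 32768


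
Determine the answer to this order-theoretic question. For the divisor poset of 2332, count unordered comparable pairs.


A comparable pair {a,b} has a < b or b < a in the order.
Count unordered pairs where one element is strictly below the other.
Examples: {1,2}, {1,4}, {1,11}, {1,22}, ...
Total comparable pairs: 42


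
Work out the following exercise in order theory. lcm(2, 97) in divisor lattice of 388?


Join=lcm.
gcd(2,97)=1
lcm=194


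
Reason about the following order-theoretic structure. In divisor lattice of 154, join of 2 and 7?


In a divisor lattice, join = lcm (least common multiple).
gcd(2,7) = 1
lcm(2,7) = 2*7/gcd = 14/1 = 14


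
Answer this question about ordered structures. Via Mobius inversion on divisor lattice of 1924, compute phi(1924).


phi(n) = n * prod_{p|n} (1 - 1/p).
Prime divisors of 1924: [2, 13, 37]
phi(1924) = 1924 * (1 - 1/2) * (1 - 1/13) * (1 - 1/37)
phi(1924) = 864


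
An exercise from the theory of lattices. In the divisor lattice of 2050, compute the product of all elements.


Divisors of 2050: [1, 2, 5, 10, 25, 41, 50, 82, 205, 410, 1025, 2050]
Product = n^(d(n)/2) = 2050^(12/2)
Product = 74220378765625000000


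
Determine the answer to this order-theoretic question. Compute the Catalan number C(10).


C(n) = C(2n, n) / (n+1).
C(20, 10) = 184756
C(10) = 184756 / 11 = 16796


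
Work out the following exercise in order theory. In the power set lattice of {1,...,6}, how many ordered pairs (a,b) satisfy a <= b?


The order relation is {(a,b) : a <= b}, reflexive so it includes (a,a).
Examples: ({},{}), ({},{1,2}), ({},{1,2,3}), ({},{1,2,3,4}), ({},{1,2,3,4,5}), ...
Total ordered pairs: 729


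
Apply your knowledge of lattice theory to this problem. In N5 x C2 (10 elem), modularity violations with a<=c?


Modular law: if a <= c then a v (b ^ c) = (a v b) ^ c.
Check all triples (a,b,c) with a <= c among 10 elements.
  e.g. a=(a,0), b=(c,0), c=(b,0): lhs=(a,0) != rhs=(b,0)
  e.g. a=(a,0), b=(c,1), c=(b,0): lhs=(a,0) != rhs=(b,0)
Total violating triples: 6


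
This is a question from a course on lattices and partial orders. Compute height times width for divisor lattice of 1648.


Height = length of longest chain minus 1; width = size of largest antichain.
A maximum chain: 1 | 103 | 206 | 412 | 824 | 1648  (height 5).
A maximum antichain: {2, 103}  (width 2).
Product = 5 * 2 = 10


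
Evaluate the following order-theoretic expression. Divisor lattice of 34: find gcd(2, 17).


In a divisor lattice, meet = gcd (greatest common divisor).
By Euclidean algorithm or factoring: gcd(2,17) = 1


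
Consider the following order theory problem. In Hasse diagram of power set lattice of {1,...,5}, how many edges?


A cover relation a -< b holds when a < b with no c strictly between.
Cover relations:
  {} -< {1}
  {} -< {2}
  {} -< {3}
  {} -< {4}
  {} -< {5}
  {1} -< {1,2}
  {1} -< {1,3}
  {1} -< {1,4}
  ...72 more
Total: 80


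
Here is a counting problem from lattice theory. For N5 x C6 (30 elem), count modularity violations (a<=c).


Modular law: if a <= c then a v (b ^ c) = (a v b) ^ c.
Check all triples (a,b,c) with a <= c among 30 elements.
  e.g. a=(a,0), b=(c,0), c=(b,0): lhs=(a,0) != rhs=(b,0)
  e.g. a=(a,0), b=(c,1), c=(b,0): lhs=(a,0) != rhs=(b,0)
Total violating triples: 126


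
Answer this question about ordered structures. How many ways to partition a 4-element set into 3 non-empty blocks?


S(n,k) = k*S(n-1,k) + S(n-1,k-1).
S(3,3) = 1, S(3,2) = 3
S(4,3) = 3*1 + 3 = 3 + 3
S(4,3) = 6


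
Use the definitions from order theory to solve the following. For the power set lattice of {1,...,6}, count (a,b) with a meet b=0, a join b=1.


Complement pair (a,b): a meet b = bottom, a join b = top.
Here: A intersect B = {} and A union B = {1,...,6}.
Pairs found: ({},{1,2,3,4,5,6}), ({1},{2,3,4,5,6}), ({2},{1,3,4,5,6}), ({3},{1,2,4,5,6}), ... (60 more)
Total ordered pairs: 64


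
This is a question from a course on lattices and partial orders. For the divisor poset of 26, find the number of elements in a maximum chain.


A chain is a totally ordered subset; we count the number of elements in a maximum chain.
Compute, for each element x, the size of the longest chain ending at x:
  1: 1
  2: 2
  13: 2
  26: 3
A maximum chain: 1 < 2 < 26
Number of elements in the longest chain: 3


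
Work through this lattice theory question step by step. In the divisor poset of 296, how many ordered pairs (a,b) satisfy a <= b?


The order relation is {(a,b) : a <= b}, reflexive so it includes (a,a).
Examples: (1,1), (1,148), (1,2), (1,296), (1,37), ...
Total ordered pairs: 30


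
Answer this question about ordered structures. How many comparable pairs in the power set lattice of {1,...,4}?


A comparable pair {a,b} has a < b or b < a in the order.
Count unordered pairs where one element is strictly below the other.
Examples: {{},{1}}, {{},{2}}, {{},{3}}, {{},{4}}, ...
Total comparable pairs: 65


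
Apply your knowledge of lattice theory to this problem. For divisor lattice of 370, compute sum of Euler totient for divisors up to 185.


Divisors of 370 up to 185: [1, 2, 5, 10, 37, 74, 185]
phi values: [1, 1, 4, 4, 36, 36, 144]
Sum = 226


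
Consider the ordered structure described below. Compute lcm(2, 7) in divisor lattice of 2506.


In a divisor lattice, join = lcm (least common multiple).
gcd(2,7) = 1
lcm(2,7) = 2*7/gcd = 14/1 = 14


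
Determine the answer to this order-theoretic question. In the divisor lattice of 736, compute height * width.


Height = length of longest chain minus 1; width = size of largest antichain.
A maximum chain: 1 | 23 | 46 | 92 | 184 | 368 | 736  (height 6).
A maximum antichain: {2, 23}  (width 2).
Product = 6 * 2 = 12


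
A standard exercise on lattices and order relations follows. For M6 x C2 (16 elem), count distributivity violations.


Distributive law: a ^ (b v c) = (a ^ b) v (a ^ c).
Check all 16^3 = 4096 ordered triples (a,b,c).
  e.g. a=(a1,0), b=(a2,0), c=(a3,0): lhs=(a1,0) != rhs=(0,0)
  e.g. a=(a1,0), b=(a2,0), c=(a3,1): lhs=(a1,0) != rhs=(0,0)
Total violating triples: 960


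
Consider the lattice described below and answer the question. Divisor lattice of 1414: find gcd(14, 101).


In a divisor lattice, meet = gcd (greatest common divisor).
By Euclidean algorithm or factoring: gcd(14,101) = 1


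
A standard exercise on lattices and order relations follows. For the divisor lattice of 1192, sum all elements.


sigma(n) = sum of divisors.
Divisors of 1192: [1, 2, 4, 8, 149, 298, 596, 1192]
Sum = 2250


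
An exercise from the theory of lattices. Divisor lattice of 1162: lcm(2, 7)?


Join=lcm.
gcd(2,7)=1
lcm=14


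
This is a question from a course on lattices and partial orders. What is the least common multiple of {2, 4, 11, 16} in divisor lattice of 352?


In a divisor lattice, join = lcm (least common multiple).
Compute lcm iteratively: start with first element, then lcm(current, next).
Elements: [2, 4, 11, 16]
lcm(2,4) = 4
lcm(4,11) = 44
lcm(44,16) = 176
Final lcm = 176


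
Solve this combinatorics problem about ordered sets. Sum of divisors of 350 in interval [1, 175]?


Interval [1,175] in divisors of 350: [1, 5, 7, 25, 35, 175]
Sum = 248


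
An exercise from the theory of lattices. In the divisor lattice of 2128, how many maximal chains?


A maximal chain goes from the minimum element to a maximal element via cover relations.
Counting all min-to-max paths in the cover graph.
Total maximal chains: 30


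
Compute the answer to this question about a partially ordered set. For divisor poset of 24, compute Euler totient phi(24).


phi(n) = n * prod_{p|n} (1 - 1/p).
Prime divisors of 24: [2, 3]
phi(24) = 24 * (1 - 1/2) * (1 - 1/3)
phi(24) = 8


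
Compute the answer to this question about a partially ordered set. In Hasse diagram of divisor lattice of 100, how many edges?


A cover relation a -< b holds when a < b with no c strictly between.
Cover relations:
  1 -< 2
  1 -< 5
  2 -< 4
  2 -< 10
  4 -< 20
  5 -< 10
  5 -< 25
  10 -< 20
  ...4 more
Total: 12


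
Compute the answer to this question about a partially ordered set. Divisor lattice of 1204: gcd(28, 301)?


Meet=gcd.
gcd(28,301)=7


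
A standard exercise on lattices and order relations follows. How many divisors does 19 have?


Divisors of 19: [1, 19]
Count: 2


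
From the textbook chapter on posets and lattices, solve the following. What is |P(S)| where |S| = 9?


Power set = 2^n.
2^9 = 512


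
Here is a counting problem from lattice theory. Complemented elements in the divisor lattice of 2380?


An element a is complemented if some b has a meet b = bottom, a join b = top.
a is complemented iff gcd(a, n/a)=1, i.e. a is a unitary divisor of 2380.
Complemented elements: 1, 4, 5, 7, 17, 20, ... (10 more)
Count: 16


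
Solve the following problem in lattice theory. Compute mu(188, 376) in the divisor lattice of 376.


In a divisor lattice, mu(a,b) = mu(b/a) where mu is the classical Mobius function.
b/a = 376/188 = 2
Prime factorization of 2: primes [2]
2 is squarefree with 1 prime factor(s), so mu(2) = (-1)^1 = -1


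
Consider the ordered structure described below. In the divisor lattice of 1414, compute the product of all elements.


Divisors of 1414: [1, 2, 7, 14, 101, 202, 707, 1414]
Product = n^(d(n)/2) = 1414^(8/2)
Product = 3997584364816


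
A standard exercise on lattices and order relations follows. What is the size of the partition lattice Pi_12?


B(n) = number of set partitions of an n-element set.
B(n) satisfies the recurrence: B(n+1) = sum_k C(n,k)*B(k).
B(12) = 4213597


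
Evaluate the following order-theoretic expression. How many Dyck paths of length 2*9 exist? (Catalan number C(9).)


C(n) = C(2n, n) / (n+1).
C(18, 9) = 48620
C(9) = 48620 / 10 = 4862


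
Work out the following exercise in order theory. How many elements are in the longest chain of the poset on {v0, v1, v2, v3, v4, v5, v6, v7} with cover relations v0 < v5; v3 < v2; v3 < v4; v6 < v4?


A chain is a totally ordered subset; we count the number of elements in a maximum chain.
Compute, for each element x, the size of the longest chain ending at x:
  v0: 1
  v1: 1
  v3: 1
  v6: 1
  v7: 1
  v2: 2
  ...
A maximum chain: v3 < v2
Number of elements in the longest chain: 2


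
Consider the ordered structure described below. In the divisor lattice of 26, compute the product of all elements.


Divisors of 26: [1, 2, 13, 26]
Product = n^(d(n)/2) = 26^(4/2)
Product = 676


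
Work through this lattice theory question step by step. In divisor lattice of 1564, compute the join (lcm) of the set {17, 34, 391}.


In a divisor lattice, join = lcm (least common multiple).
Compute lcm iteratively: start with first element, then lcm(current, next).
Elements: [17, 34, 391]
lcm(17,34) = 34
lcm(34,391) = 782
Final lcm = 782


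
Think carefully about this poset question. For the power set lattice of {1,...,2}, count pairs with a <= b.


The order relation is {(a,b) : a <= b}, reflexive so it includes (a,a).
Examples: ({},{}), ({},{1,2}), ({},{1}), ({},{2}), ({1,2},{1,2}), ...
Total ordered pairs: 9


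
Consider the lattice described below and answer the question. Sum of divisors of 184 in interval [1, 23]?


Interval [1,23] in divisors of 184: [1, 23]
Sum = 24


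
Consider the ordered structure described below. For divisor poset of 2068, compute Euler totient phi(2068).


phi(n) = n * prod_{p|n} (1 - 1/p).
Prime divisors of 2068: [2, 11, 47]
phi(2068) = 2068 * (1 - 1/2) * (1 - 1/11) * (1 - 1/47)
phi(2068) = 920


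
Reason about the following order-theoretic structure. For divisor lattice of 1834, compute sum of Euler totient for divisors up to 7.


Divisors of 1834 up to 7: [1, 2, 7]
phi values: [1, 1, 6]
Sum = 8


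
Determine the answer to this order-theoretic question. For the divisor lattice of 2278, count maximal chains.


A maximal chain goes from the minimum element to a maximal element via cover relations.
Counting all min-to-max paths in the cover graph.
Total maximal chains: 6


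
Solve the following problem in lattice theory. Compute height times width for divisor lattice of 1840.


Height = length of longest chain minus 1; width = size of largest antichain.
A maximum chain: 1 | 23 | 115 | 230 | 460 | 920 | 1840  (height 6).
A maximum antichain: {4, 10, 46, 115}  (width 4).
Product = 6 * 4 = 24


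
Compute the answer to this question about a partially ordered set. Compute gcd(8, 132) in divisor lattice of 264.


In a divisor lattice, meet = gcd (greatest common divisor).
By Euclidean algorithm or factoring: gcd(8,132) = 4


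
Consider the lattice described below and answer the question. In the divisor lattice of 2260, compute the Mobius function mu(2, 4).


In a divisor lattice, mu(a,b) = mu(b/a) where mu is the classical Mobius function.
b/a = 4/2 = 2
Prime factorization of 2: primes [2]
2 is squarefree with 1 prime factor(s), so mu(2) = (-1)^1 = -1


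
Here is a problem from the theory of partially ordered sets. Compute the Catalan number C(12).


C(n) = C(2n, n) / (n+1).
C(24, 12) = 2704156
C(12) = 2704156 / 13 = 208012


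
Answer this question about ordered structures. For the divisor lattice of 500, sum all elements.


sigma(n) = sum of divisors.
Divisors of 500: [1, 2, 4, 5, 10, 20, 25, 50, 100, 125, 250, 500]
Sum = 1092


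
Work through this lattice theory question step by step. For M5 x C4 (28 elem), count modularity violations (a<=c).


Modular law: if a <= c then a v (b ^ c) = (a v b) ^ c.
Check all triples (a,b,c) with a <= c among 28 elements.
This lattice is modular (diamonds M_m and their chain-products are modular).
Total violating triples: 0


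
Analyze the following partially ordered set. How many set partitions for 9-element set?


B(n) = number of set partitions of an n-element set.
B(n) satisfies the recurrence: B(n+1) = sum_k C(n,k)*B(k).
B(9) = 21147


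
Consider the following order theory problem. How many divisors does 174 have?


Divisors of 174: [1, 2, 3, 6, 29, 58, 87, 174]
Count: 8


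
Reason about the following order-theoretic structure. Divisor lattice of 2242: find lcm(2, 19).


In a divisor lattice, join = lcm (least common multiple).
gcd(2,19) = 1
lcm(2,19) = 2*19/gcd = 38/1 = 38


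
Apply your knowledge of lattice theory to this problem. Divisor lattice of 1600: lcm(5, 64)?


Join=lcm.
gcd(5,64)=1
lcm=320


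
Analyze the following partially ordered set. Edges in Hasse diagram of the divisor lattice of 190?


A cover relation a -< b holds when a < b with no c strictly between.
Cover relations:
  1 -< 2
  1 -< 5
  1 -< 19
  2 -< 10
  2 -< 38
  5 -< 10
  5 -< 95
  10 -< 190
  ...4 more
Total: 12


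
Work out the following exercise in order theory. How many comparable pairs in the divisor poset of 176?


A comparable pair {a,b} has a < b or b < a in the order.
Count unordered pairs where one element is strictly below the other.
Examples: {1,2}, {1,4}, {1,8}, {1,11}, ...
Total comparable pairs: 35


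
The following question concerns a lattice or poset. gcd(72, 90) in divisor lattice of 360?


Meet=gcd.
gcd(72,90)=18


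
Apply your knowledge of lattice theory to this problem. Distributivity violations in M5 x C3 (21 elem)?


Distributive law: a ^ (b v c) = (a ^ b) v (a ^ c).
Check all 21^3 = 9261 ordered triples (a,b,c).
  e.g. a=(a1,0), b=(a2,0), c=(a3,0): lhs=(a1,0) != rhs=(0,0)
  e.g. a=(a1,0), b=(a2,0), c=(a3,1): lhs=(a1,0) != rhs=(0,0)
Total violating triples: 1620


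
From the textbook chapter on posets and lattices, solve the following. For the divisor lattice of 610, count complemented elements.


An element a is complemented if some b has a meet b = bottom, a join b = top.
a is complemented iff gcd(a, n/a)=1, i.e. a is a unitary divisor of 610.
Complemented elements: 1, 2, 5, 10, 61, 122, ... (2 more)
Count: 8


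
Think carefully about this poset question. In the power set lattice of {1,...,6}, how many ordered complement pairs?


Complement pair (a,b): a meet b = bottom, a join b = top.
Here: A intersect B = {} and A union B = {1,...,6}.
Pairs found: ({},{1,2,3,4,5,6}), ({1},{2,3,4,5,6}), ({2},{1,3,4,5,6}), ({3},{1,2,4,5,6}), ... (60 more)
Total ordered pairs: 64


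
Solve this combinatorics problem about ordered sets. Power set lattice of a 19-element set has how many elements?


Power set = 2^n.
2^19 = 524288


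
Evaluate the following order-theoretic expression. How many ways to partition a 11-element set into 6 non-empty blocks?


S(n,k) = k*S(n-1,k) + S(n-1,k-1).
S(10,6) = 22827, S(10,5) = 42525
S(11,6) = 6*22827 + 42525 = 136962 + 42525
S(11,6) = 179487


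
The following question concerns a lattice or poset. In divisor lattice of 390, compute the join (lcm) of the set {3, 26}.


In a divisor lattice, join = lcm (least common multiple).
Compute lcm iteratively: start with first element, then lcm(current, next).
Elements: [3, 26]
lcm(3,26) = 78
Final lcm = 78


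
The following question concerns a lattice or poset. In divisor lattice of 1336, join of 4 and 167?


In a divisor lattice, join = lcm (least common multiple).
gcd(4,167) = 1
lcm(4,167) = 4*167/gcd = 668/1 = 668


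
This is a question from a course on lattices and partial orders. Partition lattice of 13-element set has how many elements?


B(n) = number of set partitions of an n-element set.
B(n) satisfies the recurrence: B(n+1) = sum_k C(n,k)*B(k).
B(13) = 27644437


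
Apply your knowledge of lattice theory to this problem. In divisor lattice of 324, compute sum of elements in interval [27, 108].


Interval [27,108] in divisors of 324: [27, 54, 108]
Sum = 189


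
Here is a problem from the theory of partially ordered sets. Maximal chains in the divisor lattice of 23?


A maximal chain goes from the minimum element to a maximal element via cover relations.
Counting all min-to-max paths in the cover graph.
Total maximal chains: 1


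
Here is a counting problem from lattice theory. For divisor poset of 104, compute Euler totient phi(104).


phi(n) = n * prod_{p|n} (1 - 1/p).
Prime divisors of 104: [2, 13]
phi(104) = 104 * (1 - 1/2) * (1 - 1/13)
phi(104) = 48


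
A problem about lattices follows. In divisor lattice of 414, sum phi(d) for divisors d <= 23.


Divisors of 414 up to 23: [1, 2, 3, 6, 9, 18, 23]
phi values: [1, 1, 2, 2, 6, 6, 22]
Sum = 40


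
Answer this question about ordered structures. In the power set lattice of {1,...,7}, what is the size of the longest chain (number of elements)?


A chain is a totally ordered subset; we count the number of elements in a maximum chain.
Compute, for each element x, the size of the longest chain ending at x:
  {}: 1
  {1}: 2
  {2}: 2
  {3}: 2
  {4}: 2
  {5}: 2
  ...
A maximum chain: {} < {1} < {1,2} < {1,2,3} < {1,2,3,4} < {1,2,3,4,5} < {1,2,3,4,5,6} < {1,2,3,4,5,6,7}
Number of elements in the longest chain: 8


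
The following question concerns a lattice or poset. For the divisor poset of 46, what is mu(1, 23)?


In a divisor lattice, mu(a,b) = mu(b/a) where mu is the classical Mobius function.
b/a = 23/1 = 23
Prime factorization of 23: primes [23]
23 is squarefree with 1 prime factor(s), so mu(23) = (-1)^1 = -1


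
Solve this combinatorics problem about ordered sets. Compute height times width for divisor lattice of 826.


Height = length of longest chain minus 1; width = size of largest antichain.
A maximum chain: 1 | 59 | 413 | 826  (height 3).
A maximum antichain: {2, 7, 59}  (width 3).
Product = 3 * 3 = 9


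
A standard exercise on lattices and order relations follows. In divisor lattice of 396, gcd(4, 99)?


Meet=gcd.
gcd(4,99)=1


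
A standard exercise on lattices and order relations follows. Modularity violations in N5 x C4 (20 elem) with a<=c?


Modular law: if a <= c then a v (b ^ c) = (a v b) ^ c.
Check all triples (a,b,c) with a <= c among 20 elements.
  e.g. a=(a,0), b=(c,0), c=(b,0): lhs=(a,0) != rhs=(b,0)
  e.g. a=(a,0), b=(c,1), c=(b,0): lhs=(a,0) != rhs=(b,0)
Total violating triples: 40


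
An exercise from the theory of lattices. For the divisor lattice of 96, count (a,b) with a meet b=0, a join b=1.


Complement pair (a,b): a meet b = bottom, a join b = top.
Here: gcd(a,b)=1 and lcm(a,b)=96, i.e. a*b=96 with a,b coprime.
Pairs found: (1,96), (3,32), (32,3), (96,1)
Total ordered pairs: 4


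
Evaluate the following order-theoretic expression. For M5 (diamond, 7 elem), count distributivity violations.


Distributive law: a ^ (b v c) = (a ^ b) v (a ^ c).
Check all 7^3 = 343 ordered triples (a,b,c).
  e.g. a=a1, b=a2, c=a3: lhs=a1 != rhs=0
  e.g. a=a1, b=a2, c=a4: lhs=a1 != rhs=0
Total violating triples: 60


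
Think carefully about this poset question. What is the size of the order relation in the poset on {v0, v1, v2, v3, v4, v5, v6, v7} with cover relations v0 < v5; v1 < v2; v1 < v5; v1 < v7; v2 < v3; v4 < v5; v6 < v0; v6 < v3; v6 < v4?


The order relation is {(a,b) : a <= b}, reflexive so it includes (a,a).
Examples: (v0,v0), (v0,v5), (v1,v1), (v1,v2), (v1,v3), ...
Total ordered pairs: 19


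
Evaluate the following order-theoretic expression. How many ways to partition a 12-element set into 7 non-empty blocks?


S(n,k) = k*S(n-1,k) + S(n-1,k-1).
S(11,7) = 63987, S(11,6) = 179487
S(12,7) = 7*63987 + 179487 = 447909 + 179487
S(12,7) = 627396


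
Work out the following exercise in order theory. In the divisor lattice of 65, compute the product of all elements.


Divisors of 65: [1, 5, 13, 65]
Product = n^(d(n)/2) = 65^(4/2)
Product = 4225


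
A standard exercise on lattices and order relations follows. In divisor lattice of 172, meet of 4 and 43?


In a divisor lattice, meet = gcd (greatest common divisor).
By Euclidean algorithm or factoring: gcd(4,43) = 1


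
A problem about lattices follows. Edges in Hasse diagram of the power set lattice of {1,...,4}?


A cover relation a -< b holds when a < b with no c strictly between.
Cover relations:
  {} -< {1}
  {} -< {2}
  {} -< {3}
  {} -< {4}
  {1} -< {1,2}
  {1} -< {1,3}
  {1} -< {1,4}
  {2} -< {1,2}
  ...24 more
Total: 32


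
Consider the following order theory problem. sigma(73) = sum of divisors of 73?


sigma(n) = sum of divisors.
Divisors of 73: [1, 73]
Sum = 74


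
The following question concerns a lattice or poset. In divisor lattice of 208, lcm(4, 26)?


Join=lcm.
gcd(4,26)=2
lcm=52


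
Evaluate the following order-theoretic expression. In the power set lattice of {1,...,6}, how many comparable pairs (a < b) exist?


A comparable pair {a,b} has a < b or b < a in the order.
Count unordered pairs where one element is strictly below the other.
Examples: {{},{1}}, {{},{2}}, {{},{3}}, {{},{4}}, ...
Total comparable pairs: 665


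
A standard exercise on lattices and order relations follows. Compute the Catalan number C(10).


C(n) = C(2n, n) / (n+1).
C(20, 10) = 184756
C(10) = 184756 / 11 = 16796


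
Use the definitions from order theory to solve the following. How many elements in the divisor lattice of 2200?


Divisors of 2200: [1, 2, 4, 5, 8, 10, 11, 20, 22, 25, 40, 44, 50, 55, 88, 100, 110, 200, 220, 275, 440, 550, 1100, 2200]
Count: 24


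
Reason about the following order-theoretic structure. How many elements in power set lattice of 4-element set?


Power set = 2^n.
2^4 = 16


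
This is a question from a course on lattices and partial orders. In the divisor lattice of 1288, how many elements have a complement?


An element a is complemented if some b has a meet b = bottom, a join b = top.
a is complemented iff gcd(a, n/a)=1, i.e. a is a unitary divisor of 1288.
Complemented elements: 1, 7, 8, 23, 56, 161, ... (2 more)
Count: 8


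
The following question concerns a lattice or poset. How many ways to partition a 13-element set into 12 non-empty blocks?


S(n,k) = k*S(n-1,k) + S(n-1,k-1).
S(12,12) = 1, S(12,11) = 66
S(13,12) = 12*1 + 66 = 12 + 66
S(13,12) = 78


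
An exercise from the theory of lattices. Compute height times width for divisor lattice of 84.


Height = length of longest chain minus 1; width = size of largest antichain.
A maximum chain: 1 | 7 | 21 | 42 | 84  (height 4).
A maximum antichain: {4, 6, 14, 21}  (width 4).
Product = 4 * 4 = 16


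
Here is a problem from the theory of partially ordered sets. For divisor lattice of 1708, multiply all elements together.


Divisors of 1708: [1, 2, 4, 7, 14, 28, 61, 122, 244, 427, 854, 1708]
Product = n^(d(n)/2) = 1708^(12/2)
Product = 24827168863016095744


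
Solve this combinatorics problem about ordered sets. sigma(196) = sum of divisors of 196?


sigma(n) = sum of divisors.
Divisors of 196: [1, 2, 4, 7, 14, 28, 49, 98, 196]
Sum = 399


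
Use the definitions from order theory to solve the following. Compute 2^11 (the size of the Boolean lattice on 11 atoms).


Power set = 2^n.
2^11 = 2048


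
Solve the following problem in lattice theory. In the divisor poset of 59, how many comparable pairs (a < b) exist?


A comparable pair {a,b} has a < b or b < a in the order.
Count unordered pairs where one element is strictly below the other.
Examples: {1,59}
Total comparable pairs: 1


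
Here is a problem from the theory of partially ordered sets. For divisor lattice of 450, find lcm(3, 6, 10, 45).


In a divisor lattice, join = lcm (least common multiple).
Compute lcm iteratively: start with first element, then lcm(current, next).
Elements: [3, 6, 10, 45]
lcm(3,6) = 6
lcm(6,10) = 30
lcm(30,45) = 90
Final lcm = 90


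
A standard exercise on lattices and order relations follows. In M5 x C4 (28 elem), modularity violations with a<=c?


Modular law: if a <= c then a v (b ^ c) = (a v b) ^ c.
Check all triples (a,b,c) with a <= c among 28 elements.
This lattice is modular (diamonds M_m and their chain-products are modular).
Total violating triples: 0


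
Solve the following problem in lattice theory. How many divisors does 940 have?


Divisors of 940: [1, 2, 4, 5, 10, 20, 47, 94, 188, 235, 470, 940]
Count: 12


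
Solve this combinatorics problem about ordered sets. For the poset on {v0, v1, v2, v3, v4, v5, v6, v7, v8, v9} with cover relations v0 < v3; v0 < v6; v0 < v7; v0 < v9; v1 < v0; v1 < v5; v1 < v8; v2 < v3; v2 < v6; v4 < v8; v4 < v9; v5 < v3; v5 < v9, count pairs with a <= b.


The order relation is {(a,b) : a <= b}, reflexive so it includes (a,a).
Examples: (v0,v0), (v0,v3), (v0,v6), (v0,v7), (v0,v9), ...
Total ordered pairs: 27


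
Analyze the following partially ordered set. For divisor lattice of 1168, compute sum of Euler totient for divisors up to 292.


Divisors of 1168 up to 292: [1, 2, 4, 8, 16, 73, 146, 292]
phi values: [1, 1, 2, 4, 8, 72, 72, 144]
Sum = 304


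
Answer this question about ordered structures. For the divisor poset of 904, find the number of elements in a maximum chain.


A chain is a totally ordered subset; we count the number of elements in a maximum chain.
Compute, for each element x, the size of the longest chain ending at x:
  1: 1
  2: 2
  113: 2
  4: 3
  8: 4
  226: 3
  ...
A maximum chain: 1 < 2 < 4 < 8 < 904
Number of elements in the longest chain: 5


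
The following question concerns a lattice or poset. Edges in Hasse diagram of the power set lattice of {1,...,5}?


A cover relation a -< b holds when a < b with no c strictly between.
Cover relations:
  {} -< {1}
  {} -< {2}
  {} -< {3}
  {} -< {4}
  {} -< {5}
  {1} -< {1,2}
  {1} -< {1,3}
  {1} -< {1,4}
  ...72 more
Total: 80


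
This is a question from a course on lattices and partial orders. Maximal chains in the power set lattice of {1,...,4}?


A maximal chain goes from the minimum element to a maximal element via cover relations.
Counting all min-to-max paths in the cover graph.
Total maximal chains: 24


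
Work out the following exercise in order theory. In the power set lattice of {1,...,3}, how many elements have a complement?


An element a is complemented if some b has a meet b = bottom, a join b = top.
every subset A has complement S\A, so all elements are complemented.
Complemented elements: {}, {1}, {2}, {3}, {1,2}, {1,3}, ... (2 more)
Count: 8


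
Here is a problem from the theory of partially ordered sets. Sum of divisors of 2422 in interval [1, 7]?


Interval [1,7] in divisors of 2422: [1, 7]
Sum = 8


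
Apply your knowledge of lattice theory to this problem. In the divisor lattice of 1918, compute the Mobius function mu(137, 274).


In a divisor lattice, mu(a,b) = mu(b/a) where mu is the classical Mobius function.
b/a = 274/137 = 2
Prime factorization of 2: primes [2]
2 is squarefree with 1 prime factor(s), so mu(2) = (-1)^1 = -1


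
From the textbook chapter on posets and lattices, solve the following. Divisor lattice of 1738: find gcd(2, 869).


In a divisor lattice, meet = gcd (greatest common divisor).
By Euclidean algorithm or factoring: gcd(2,869) = 1


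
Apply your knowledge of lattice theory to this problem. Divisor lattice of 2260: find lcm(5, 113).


In a divisor lattice, join = lcm (least common multiple).
gcd(5,113) = 1
lcm(5,113) = 5*113/gcd = 565/1 = 565


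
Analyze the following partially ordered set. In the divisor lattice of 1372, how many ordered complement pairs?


Complement pair (a,b): a meet b = bottom, a join b = top.
Here: gcd(a,b)=1 and lcm(a,b)=1372, i.e. a*b=1372 with a,b coprime.
Pairs found: (1,1372), (4,343), (343,4), (1372,1)
Total ordered pairs: 4


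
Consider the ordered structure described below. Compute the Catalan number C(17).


C(n) = C(2n, n) / (n+1).
C(34, 17) = 2333606220
C(17) = 2333606220 / 18 = 129644790


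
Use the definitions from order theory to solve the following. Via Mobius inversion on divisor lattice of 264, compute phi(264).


phi(n) = n * prod_{p|n} (1 - 1/p).
Prime divisors of 264: [2, 3, 11]
phi(264) = 264 * (1 - 1/2) * (1 - 1/3) * (1 - 1/11)
phi(264) = 80


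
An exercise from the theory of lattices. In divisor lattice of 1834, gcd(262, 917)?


Meet=gcd.
gcd(262,917)=131


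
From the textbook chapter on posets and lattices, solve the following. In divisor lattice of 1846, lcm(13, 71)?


Join=lcm.
gcd(13,71)=1
lcm=923


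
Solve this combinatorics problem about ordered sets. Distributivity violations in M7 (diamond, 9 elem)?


Distributive law: a ^ (b v c) = (a ^ b) v (a ^ c).
Check all 9^3 = 729 ordered triples (a,b,c).
  e.g. a=a1, b=a2, c=a3: lhs=a1 != rhs=0
  e.g. a=a1, b=a2, c=a4: lhs=a1 != rhs=0
Total violating triples: 210


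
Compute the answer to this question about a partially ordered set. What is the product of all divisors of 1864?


Divisors of 1864: [1, 2, 4, 8, 233, 466, 932, 1864]
Product = n^(d(n)/2) = 1864^(8/2)
Product = 12072122454016


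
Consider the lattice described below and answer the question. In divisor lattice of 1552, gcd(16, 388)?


Meet=gcd.
gcd(16,388)=4


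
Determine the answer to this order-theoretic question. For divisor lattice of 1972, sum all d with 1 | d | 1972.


Interval [1,1972] in divisors of 1972: [1, 2, 4, 17, 29, 34, 58, 68, 116, 493, 986, 1972]
Sum = 3780


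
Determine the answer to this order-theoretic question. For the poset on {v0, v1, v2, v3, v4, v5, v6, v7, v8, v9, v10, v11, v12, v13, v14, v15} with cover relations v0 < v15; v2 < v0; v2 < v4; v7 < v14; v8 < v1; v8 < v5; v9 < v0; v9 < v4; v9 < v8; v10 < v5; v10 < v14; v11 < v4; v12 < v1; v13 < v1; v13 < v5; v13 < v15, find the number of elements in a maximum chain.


A chain is a totally ordered subset; we count the number of elements in a maximum chain.
Compute, for each element x, the size of the longest chain ending at x:
  v2: 1
  v3: 1
  v6: 1
  v7: 1
  v9: 1
  v10: 1
  ...
A maximum chain: v9 < v8 < v1
Number of elements in the longest chain: 3


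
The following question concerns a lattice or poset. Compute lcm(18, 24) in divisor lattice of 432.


In a divisor lattice, join = lcm (least common multiple).
gcd(18,24) = 6
lcm(18,24) = 18*24/gcd = 432/6 = 72


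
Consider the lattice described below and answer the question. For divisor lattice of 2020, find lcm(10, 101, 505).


In a divisor lattice, join = lcm (least common multiple).
Compute lcm iteratively: start with first element, then lcm(current, next).
Elements: [10, 101, 505]
lcm(10,101) = 1010
lcm(1010,505) = 1010
Final lcm = 1010


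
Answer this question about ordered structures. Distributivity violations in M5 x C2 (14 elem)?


Distributive law: a ^ (b v c) = (a ^ b) v (a ^ c).
Check all 14^3 = 2744 ordered triples (a,b,c).
  e.g. a=(a1,0), b=(a2,0), c=(a3,0): lhs=(a1,0) != rhs=(0,0)
  e.g. a=(a1,0), b=(a2,0), c=(a3,1): lhs=(a1,0) != rhs=(0,0)
Total violating triples: 480


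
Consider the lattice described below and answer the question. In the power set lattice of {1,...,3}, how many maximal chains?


A maximal chain goes from the minimum element to a maximal element via cover relations.
Counting all min-to-max paths in the cover graph.
Total maximal chains: 6


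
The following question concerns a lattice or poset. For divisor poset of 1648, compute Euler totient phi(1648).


phi(n) = n * prod_{p|n} (1 - 1/p).
Prime divisors of 1648: [2, 103]
phi(1648) = 1648 * (1 - 1/2) * (1 - 1/103)
phi(1648) = 816


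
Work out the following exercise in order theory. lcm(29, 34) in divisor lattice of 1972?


Join=lcm.
gcd(29,34)=1
lcm=986


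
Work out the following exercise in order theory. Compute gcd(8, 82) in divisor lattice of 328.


In a divisor lattice, meet = gcd (greatest common divisor).
By Euclidean algorithm or factoring: gcd(8,82) = 2


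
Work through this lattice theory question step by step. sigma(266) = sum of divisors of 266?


sigma(n) = sum of divisors.
Divisors of 266: [1, 2, 7, 14, 19, 38, 133, 266]
Sum = 480


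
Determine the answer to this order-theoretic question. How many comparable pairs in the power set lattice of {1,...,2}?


A comparable pair {a,b} has a < b or b < a in the order.
Count unordered pairs where one element is strictly below the other.
Examples: {{},{1}}, {{},{2}}, {{},{1,2}}, {{1},{1,2}}, ...
Total comparable pairs: 5


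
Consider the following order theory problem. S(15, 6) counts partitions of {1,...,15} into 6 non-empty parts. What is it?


S(n,k) = k*S(n-1,k) + S(n-1,k-1).
S(14,6) = 63436373, S(14,5) = 40075035
S(15,6) = 6*63436373 + 40075035 = 380618238 + 40075035
S(15,6) = 420693273
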